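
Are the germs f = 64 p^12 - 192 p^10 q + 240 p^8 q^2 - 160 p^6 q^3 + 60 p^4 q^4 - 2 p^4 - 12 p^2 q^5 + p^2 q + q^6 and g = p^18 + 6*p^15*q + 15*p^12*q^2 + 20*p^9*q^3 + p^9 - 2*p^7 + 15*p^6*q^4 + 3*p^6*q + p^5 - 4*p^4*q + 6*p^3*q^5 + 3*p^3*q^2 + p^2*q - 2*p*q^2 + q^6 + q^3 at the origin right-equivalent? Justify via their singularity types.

Yes.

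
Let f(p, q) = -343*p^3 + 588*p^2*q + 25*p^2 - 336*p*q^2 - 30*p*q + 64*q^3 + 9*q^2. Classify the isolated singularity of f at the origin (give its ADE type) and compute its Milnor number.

Type A_2, Milnor number mu = 2.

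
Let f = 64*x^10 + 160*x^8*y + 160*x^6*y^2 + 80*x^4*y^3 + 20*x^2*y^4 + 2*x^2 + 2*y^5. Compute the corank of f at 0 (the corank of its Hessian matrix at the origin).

1

The Hessian at 0 is [[4, 0], [0, 0]] of rank 1; hence corank 1.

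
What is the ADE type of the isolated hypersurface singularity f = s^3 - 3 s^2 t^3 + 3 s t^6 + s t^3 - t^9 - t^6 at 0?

E_{7}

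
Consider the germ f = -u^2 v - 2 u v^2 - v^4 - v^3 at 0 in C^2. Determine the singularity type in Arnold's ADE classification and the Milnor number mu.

Type D5, Milnor number mu = 5.

The Hessian of f at 0 has rank 0. Corank 2; j^3 = -v*(u + v)^2 has shape L^2 M (L != M), so D-series; mu = 5 gives D_5.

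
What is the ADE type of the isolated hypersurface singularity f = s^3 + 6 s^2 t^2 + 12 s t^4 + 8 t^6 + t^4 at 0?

The Hessian of f at 0 has rank 0. Corank 2; j^3 = s^3 is a perfect cube, so E-series; the 4-jet and mu = 6 give E_6.

E_6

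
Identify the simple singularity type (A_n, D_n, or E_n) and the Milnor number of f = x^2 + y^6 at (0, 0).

Type A5, Milnor number mu = 5.

The Hessian of f at 0 has rank 1. Corank 1: A-series; mu = 5 gives A_5.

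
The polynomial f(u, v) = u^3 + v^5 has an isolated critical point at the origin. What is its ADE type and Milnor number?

Type E8, Milnor number mu = 8.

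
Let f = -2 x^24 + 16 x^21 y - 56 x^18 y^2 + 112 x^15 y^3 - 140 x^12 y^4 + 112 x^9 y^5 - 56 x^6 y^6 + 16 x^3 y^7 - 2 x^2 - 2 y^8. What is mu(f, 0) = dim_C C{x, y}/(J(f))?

7

The Hessian of f at 0 is [[-4, 0], [0, 0]] with rank 1, so corank 1. A Groebner basis of the Jacobian ideal J(f) in C{x,y} is {y^7, x}; counting standard monomials gives mu = 7. Corank 1: A-series; mu = 7 gives A_7.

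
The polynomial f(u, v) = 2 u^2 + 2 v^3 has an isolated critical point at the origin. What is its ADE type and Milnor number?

Type A_2, Milnor number mu = 2.

The Hessian of f at 0 is [[4, 0], [0, 0]] with rank 1, so corank 1. A Groebner basis of the Jacobian ideal J(f) in C{u,v} is {v^2, u}; counting standard monomials gives mu = 2. Corank 1: A-series; mu = 2 gives A_2.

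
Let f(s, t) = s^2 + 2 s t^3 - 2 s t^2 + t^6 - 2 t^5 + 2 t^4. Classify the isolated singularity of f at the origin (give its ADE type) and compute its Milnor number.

The Hessian of f at 0 is [[2, 0], [0, 0]] with rank 1, so corank 1. A Groebner basis of the Jacobian ideal J(f) in C{s,t} is {s^2, s*t, -s + t^2}; counting standard monomials gives mu = 3. Corank 1: A-series; mu = 3 gives A_3.

Type A3, Milnor number mu = 3.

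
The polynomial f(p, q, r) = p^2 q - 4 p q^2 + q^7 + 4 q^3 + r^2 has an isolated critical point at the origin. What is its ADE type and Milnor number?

Type D_{8}, Milnor number mu = 8.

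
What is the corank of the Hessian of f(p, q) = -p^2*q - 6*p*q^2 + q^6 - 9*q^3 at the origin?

2

Hessian at 0 has rank 0.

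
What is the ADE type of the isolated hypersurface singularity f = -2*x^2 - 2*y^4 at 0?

The Hessian of f at 0 has rank 1. Corank 1: A-series; mu = 3 gives A_3.

A_3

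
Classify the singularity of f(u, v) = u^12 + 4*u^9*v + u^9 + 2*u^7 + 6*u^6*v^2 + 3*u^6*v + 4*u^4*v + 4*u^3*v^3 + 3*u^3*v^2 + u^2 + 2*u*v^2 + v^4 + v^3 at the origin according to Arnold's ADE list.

The Hessian of f at 0 is [[2, 0], [0, 0]] with rank 1, so corank 1. A Groebner basis of the Jacobian ideal J(f) in C{u,v} is {v^2, u}; counting standard monomials gives mu = 2. Corank 1: A-series; mu = 2 gives A_2.

A_{2}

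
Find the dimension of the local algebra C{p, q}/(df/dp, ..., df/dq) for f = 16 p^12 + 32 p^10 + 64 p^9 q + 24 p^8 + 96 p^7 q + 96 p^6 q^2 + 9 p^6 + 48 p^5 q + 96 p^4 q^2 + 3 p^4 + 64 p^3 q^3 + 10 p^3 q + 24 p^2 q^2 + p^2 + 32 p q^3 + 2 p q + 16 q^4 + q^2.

3

The Hessian of f at 0 has rank 1. Corank 1: A-series; mu = 3 gives A_3.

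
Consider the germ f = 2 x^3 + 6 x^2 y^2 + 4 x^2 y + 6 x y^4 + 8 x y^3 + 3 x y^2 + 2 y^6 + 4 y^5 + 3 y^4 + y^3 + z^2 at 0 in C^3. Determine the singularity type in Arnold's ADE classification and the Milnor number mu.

The Hessian of f at 0 is [[0, 0, 0], [0, 0, 0], [0, 0, 2]] with rank 1, so corank 2. A Groebner basis of the Jacobian ideal J(f) in C{x,y,z} is {y^3, x^2 - 3*y^2/2, x*y + 3*y^2/2, z}; counting standard monomials gives mu = 4. Corank 2; j^3 = (x + y)*(2*x^2 + 2*x*y + y^2) splits into three distinct lines over C (the quadratic factor has nonzero discriminant), so D_4.

Type D4, Milnor number mu = 4.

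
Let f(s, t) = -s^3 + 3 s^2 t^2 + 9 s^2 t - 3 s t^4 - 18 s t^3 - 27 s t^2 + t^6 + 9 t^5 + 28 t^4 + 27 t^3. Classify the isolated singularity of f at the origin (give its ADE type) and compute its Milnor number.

Type E_{6}, Milnor number mu = 6.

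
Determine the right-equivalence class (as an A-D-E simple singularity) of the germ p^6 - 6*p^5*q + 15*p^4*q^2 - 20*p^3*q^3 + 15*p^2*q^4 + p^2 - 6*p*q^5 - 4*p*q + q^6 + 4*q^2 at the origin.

A5

The Hessian of f at 0 has rank 1. Corank 1: A-series; mu = 5 gives A_5.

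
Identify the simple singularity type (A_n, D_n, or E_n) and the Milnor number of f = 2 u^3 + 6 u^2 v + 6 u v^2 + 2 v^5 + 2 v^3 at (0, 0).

Type E_8, Milnor number mu = 8.

The Hessian of f at 0 has rank 0. Corank 2; j^3 = 2*(u + v)^3 is a perfect cube, so E-series; the 5-jet and mu = 8 give E_8.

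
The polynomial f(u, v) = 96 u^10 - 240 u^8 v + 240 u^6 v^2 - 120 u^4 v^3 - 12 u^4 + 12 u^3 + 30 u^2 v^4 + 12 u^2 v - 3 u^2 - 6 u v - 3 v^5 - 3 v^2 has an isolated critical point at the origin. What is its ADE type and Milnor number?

Type A_{4}, Milnor number mu = 4.

The Hessian of f at 0 is [[-6, -6], [-6, -6]] with rank 1, so corank 1. A Groebner basis of the Jacobian ideal J(f) in C{u,v} is {u/8 + v^3 - v^2/4 + v/8, u^2 - u/2 - v/2, u*v + u/4 + v^2/2 + v/4}; counting standard monomials gives mu = 4. Corank 1: A-series; mu = 4 gives A_4.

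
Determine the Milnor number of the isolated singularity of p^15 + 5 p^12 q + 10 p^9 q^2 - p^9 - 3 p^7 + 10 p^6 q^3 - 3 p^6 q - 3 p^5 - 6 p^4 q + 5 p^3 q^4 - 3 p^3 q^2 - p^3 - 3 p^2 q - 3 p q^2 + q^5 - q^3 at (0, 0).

8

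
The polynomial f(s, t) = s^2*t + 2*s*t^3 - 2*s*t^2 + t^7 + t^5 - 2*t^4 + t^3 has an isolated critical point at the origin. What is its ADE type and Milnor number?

The Hessian of f at 0 has rank 0. Corank 2; j^3 = t*(s - t)^2 has shape L^2 M (L != M), so D-series; mu = 8 gives D_8.

Type D_{8}, Milnor number mu = 8.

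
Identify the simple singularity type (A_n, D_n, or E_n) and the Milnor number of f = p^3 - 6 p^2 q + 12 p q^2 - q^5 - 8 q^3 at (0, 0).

Type E_{8}, Milnor number mu = 8.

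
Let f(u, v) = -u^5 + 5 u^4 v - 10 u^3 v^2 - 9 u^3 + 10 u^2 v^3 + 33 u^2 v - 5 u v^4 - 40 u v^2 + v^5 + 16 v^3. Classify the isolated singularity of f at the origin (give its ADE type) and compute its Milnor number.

Type D_{6}, Milnor number mu = 6.

The Hessian of f at 0 has rank 0. Corank 2; j^3 = -(u - v)*(3*u - 4*v)^2 has shape L^2 M (L != M), so D-series; mu = 6 gives D_6.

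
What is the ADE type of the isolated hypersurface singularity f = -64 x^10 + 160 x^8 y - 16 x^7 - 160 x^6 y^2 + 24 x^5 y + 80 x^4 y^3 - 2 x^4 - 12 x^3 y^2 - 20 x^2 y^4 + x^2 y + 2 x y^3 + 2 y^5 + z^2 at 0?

D6

The Hessian of f at 0 is [[0, 0, 0], [0, 0, 0], [0, 0, 2]] with rank 1, so corank 2. A Groebner basis of the Jacobian ideal J(f) in C{x,y,z} is {x^3, x^2*y, -x^2/4 + x*y^2, x*y + y^3, z}; counting standard monomials gives mu = 6. Corank 2; j^3 = x^2*y has shape L^2 M (L != M), so D-series; mu = 6 gives D_6.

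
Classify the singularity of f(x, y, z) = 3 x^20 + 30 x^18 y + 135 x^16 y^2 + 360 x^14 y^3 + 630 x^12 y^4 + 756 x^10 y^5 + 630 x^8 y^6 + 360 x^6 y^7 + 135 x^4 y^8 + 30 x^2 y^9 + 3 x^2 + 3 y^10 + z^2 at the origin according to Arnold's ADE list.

A9

The Hessian of f at 0 has rank 2. Corank 1: A-series; mu = 9 gives A_9.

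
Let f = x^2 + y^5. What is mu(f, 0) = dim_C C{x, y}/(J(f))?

4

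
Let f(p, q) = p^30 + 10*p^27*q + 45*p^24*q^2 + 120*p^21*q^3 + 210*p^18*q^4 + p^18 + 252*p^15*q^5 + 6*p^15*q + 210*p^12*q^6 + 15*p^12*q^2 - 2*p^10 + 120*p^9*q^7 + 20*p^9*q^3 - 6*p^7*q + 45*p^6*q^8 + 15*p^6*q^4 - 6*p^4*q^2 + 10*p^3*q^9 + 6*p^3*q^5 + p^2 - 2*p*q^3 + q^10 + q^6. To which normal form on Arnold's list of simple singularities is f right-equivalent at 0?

A_9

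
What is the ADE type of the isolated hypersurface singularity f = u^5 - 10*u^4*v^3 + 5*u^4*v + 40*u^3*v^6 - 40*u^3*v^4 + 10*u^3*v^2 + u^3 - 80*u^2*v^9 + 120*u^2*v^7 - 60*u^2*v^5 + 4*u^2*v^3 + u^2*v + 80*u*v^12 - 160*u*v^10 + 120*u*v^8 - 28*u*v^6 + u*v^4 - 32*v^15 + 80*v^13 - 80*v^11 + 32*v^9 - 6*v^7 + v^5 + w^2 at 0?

The Hessian of f at 0 is [[0, 0, 0], [0, 0, 0], [0, 0, 2]] with rank 1, so corank 2. A Groebner basis of the Jacobian ideal J(f) in C{u,v,w} is {-u*v/7 + v^4, u*v^2, u^2 + 5*u*v/7, w}; counting standard monomials gives mu = 6. Corank 2; j^3 = u^2*(u + v) has shape L^2 M (L != M), so D-series; mu = 6 gives D_6.

D6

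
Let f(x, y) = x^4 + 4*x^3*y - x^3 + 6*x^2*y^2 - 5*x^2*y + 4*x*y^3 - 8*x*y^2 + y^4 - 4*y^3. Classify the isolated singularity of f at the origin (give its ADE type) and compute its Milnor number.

The Hessian of f at 0 is [[0, 0], [0, 0]] with rank 0, so corank 2. A Groebner basis of the Jacobian ideal J(f) in C{x,y} is {x*y^2 - x*y/2 - y^2, x*y/4 + y^3 + y^2/2, x^2 + 3*x*y + 2*y^2}; counting standard monomials gives mu = 5. Corank 2; j^3 = -(x + y)*(x + 2*y)^2 has shape L^2 M (L != M), so D-series; mu = 5 gives D_5.

Type D_{5}, Milnor number mu = 5.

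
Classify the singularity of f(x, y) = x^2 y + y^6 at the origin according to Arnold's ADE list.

D7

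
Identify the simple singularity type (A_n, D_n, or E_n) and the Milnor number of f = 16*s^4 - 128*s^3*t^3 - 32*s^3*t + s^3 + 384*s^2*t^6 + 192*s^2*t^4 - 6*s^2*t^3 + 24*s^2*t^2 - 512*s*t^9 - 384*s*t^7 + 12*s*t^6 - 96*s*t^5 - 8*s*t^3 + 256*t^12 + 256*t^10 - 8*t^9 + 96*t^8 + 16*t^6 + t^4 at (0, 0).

The Hessian of f at 0 is [[0, 0], [0, 0]] with rank 0, so corank 2. A Groebner basis of the Jacobian ideal J(f) in C{s,t} is {t^4, s*t^2 - t^3/6, s^2}; counting standard monomials gives mu = 6. Corank 2; j^3 = s^3 is a perfect cube, so E-series; the 4-jet and mu = 6 give E_6.

Type E6, Milnor number mu = 6.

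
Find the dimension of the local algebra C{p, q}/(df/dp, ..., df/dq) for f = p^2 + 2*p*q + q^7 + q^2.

The Hessian of f at 0 is [[2, 2], [2, 2]] with rank 1, so corank 1. A Groebner basis of the Jacobian ideal J(f) in C{p,q} is {q^6, p + q}; counting standard monomials gives mu = 6. Corank 1: A-series; mu = 6 gives A_6.

6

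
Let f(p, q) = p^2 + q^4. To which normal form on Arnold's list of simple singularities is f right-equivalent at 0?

The Hessian of f at 0 is [[2, 0], [0, 0]] with rank 1, so corank 1. A Groebner basis of the Jacobian ideal J(f) in C{p,q} is {q^3, p}; counting standard monomials gives mu = 3. Corank 1: A-series; mu = 3 gives A_3.

A3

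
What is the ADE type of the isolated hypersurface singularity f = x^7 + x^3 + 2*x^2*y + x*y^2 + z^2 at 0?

The Hessian of f at 0 is [[0, 0, 0], [0, 0, 0], [0, 0, 2]] with rank 1, so corank 2. A Groebner basis of the Jacobian ideal J(f) in C{x,y,z} is {x*y/7 + y^6 + y^2/7, x*y^2 + y^3, x^2 + x*y, z}; counting standard monomials gives mu = 8. Corank 2; j^3 = x*(x + y)^2 has shape L^2 M (L != M), so D-series; mu = 8 gives D_8.

D_8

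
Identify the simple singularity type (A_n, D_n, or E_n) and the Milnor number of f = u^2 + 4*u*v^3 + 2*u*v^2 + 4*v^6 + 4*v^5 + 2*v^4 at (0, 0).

Type A_3, Milnor number mu = 3.

The Hessian of f at 0 has rank 1. Corank 1: A-series; mu = 3 gives A_3.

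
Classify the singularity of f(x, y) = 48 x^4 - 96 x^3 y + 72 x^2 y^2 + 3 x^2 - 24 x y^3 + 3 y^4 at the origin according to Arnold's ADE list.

A_3

The Hessian of f at 0 is [[6, 0], [0, 0]] with rank 1, so corank 1. A Groebner basis of the Jacobian ideal J(f) in C{x,y} is {y^3, x}; counting standard monomials gives mu = 3. Corank 1: A-series; mu = 3 gives A_3.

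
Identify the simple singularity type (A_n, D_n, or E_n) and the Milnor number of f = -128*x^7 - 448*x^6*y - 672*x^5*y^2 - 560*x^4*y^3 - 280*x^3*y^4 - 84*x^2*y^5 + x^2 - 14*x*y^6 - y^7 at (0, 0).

Type A_6, Milnor number mu = 6.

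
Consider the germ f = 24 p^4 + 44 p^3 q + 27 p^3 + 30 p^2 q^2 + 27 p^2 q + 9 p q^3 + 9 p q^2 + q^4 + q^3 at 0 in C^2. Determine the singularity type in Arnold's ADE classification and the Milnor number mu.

The Hessian of f at 0 is [[0, 0], [0, 0]] with rank 0, so corank 2. A Groebner basis of the Jacobian ideal J(f) in C{p,q} is {19683*p^2/4 + 6561*p*q/2 + q^4 + 27*q^3/4 + 2187*q^2/4, p^3 + 135*p^2/4 + 45*p*q/2 + q^3/12 + 15*q^2/4, p^2*q - 243*p^2/4 - 81*p*q/2 - 7*q^3/36 - 27*q^2/4, 81*p^2 + p*q^2 + 54*p*q + 4*q^3/9 + 9*q^2}; counting standard monomials gives mu = 7. Corank 2; j^3 = (3*p + q)^3 is a perfect cube, so E-series; the 4-jet and mu = 7 give E_7.

Type E_7, Milnor number mu = 7.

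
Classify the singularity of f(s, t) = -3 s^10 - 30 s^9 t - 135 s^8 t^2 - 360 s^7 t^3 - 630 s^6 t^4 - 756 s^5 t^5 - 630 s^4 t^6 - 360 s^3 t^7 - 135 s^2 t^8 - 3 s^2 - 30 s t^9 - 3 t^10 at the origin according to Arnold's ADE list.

A9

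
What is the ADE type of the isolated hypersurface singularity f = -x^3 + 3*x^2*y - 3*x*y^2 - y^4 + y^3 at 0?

E_6

The Hessian of f at 0 has rank 0. Corank 2; j^3 = -(x - y)^3 is a perfect cube, so E-series; the 4-jet and mu = 6 give E_6.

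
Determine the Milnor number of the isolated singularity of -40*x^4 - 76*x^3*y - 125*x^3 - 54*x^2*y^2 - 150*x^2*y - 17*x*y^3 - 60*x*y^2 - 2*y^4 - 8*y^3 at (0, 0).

7

The Hessian of f at 0 is [[0, 0], [0, 0]] with rank 0, so corank 2. A Groebner basis of the Jacobian ideal J(f) in C{x,y} is {1171875*x^2/4 + 234375*x*y + y^4 + 125*y^3/4 + 46875*y^2, x^3 + 675*x^2/2 + 270*x*y + y^3/10 + 54*y^2, x^2*y - 2125*x^2/4 - 425*x*y - 13*y^3/60 - 85*y^2, 625*x^2 + x*y^2 + 500*x*y + 7*y^3/15 + 100*y^2}; counting standard monomials gives mu = 7. Corank 2; j^3 = -(5*x + 2*y)^3 is a perfect cube, so E-series; the 4-jet and mu = 7 give E_7.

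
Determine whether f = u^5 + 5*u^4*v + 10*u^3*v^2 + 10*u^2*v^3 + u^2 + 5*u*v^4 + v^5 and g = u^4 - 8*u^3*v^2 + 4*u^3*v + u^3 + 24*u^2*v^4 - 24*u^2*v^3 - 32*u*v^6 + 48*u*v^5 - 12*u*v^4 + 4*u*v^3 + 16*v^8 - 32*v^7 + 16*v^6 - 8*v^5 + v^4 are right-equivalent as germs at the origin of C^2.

The Hessian of f at 0 is [[2, 0], [0, 0]] with rank 1, so corank 1. A Groebner basis of the Jacobian ideal J(f) in C{u,v} is {v^4, u}; counting standard monomials gives mu = 4. Corank 1: A-series; mu = 4 gives A_4. The Hessian of g at 0 is [[0, 0], [0, 0]] with rank 0, so corank 2. A Groebner basis of the Jacobian ideal J(g) in C{u,v} is {u^3, u^2*v, -u^2/4 + u*v^2, 3*u^2/4 + v^3}; counting standard monomials gives mu = 6. Corank 2; j^3 = u^3 is a perfect cube, so E-series; the 4-jet and mu = 6 give E_6. f is A_4 but g is E_6, hence not right-equivalent.

No.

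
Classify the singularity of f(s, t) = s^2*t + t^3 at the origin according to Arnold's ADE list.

D_4

The Hessian of f at 0 is [[0, 0], [0, 0]] with rank 0, so corank 2. A Groebner basis of the Jacobian ideal J(f) in C{s,t} is {t^3, s^2 + 3*t^2, s*t}; counting standard monomials gives mu = 4. Corank 2; j^3 = t*(s^2 + t^2) splits into three distinct lines over C (the quadratic factor has nonzero discriminant), so D_4.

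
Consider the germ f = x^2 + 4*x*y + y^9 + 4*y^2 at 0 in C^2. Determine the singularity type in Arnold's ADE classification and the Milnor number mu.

Type A8, Milnor number mu = 8.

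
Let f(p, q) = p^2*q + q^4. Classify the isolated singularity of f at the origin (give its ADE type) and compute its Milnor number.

The Hessian of f at 0 has rank 0. Corank 2; j^3 = p^2*q has shape L^2 M (L != M), so D-series; mu = 5 gives D_5.

Type D_5, Milnor number mu = 5.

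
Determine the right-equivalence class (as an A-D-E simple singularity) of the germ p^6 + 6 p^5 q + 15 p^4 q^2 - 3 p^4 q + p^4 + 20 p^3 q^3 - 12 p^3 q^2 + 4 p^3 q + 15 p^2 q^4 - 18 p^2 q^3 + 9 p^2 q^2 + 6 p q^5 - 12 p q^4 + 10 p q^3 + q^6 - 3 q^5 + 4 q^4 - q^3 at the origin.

E_{6}

The Hessian of f at 0 is [[0, 0], [0, 0]] with rank 0, so corank 2. A Groebner basis of the Jacobian ideal J(f) in C{p,q} is {p^3 + 3*q^2/2, p^2*q - q^2/2, p*q^2, q^3}; counting standard monomials gives mu = 6. Corank 2; j^3 = -q^3 is a perfect cube, so E-series; the 4-jet and mu = 6 give E_6.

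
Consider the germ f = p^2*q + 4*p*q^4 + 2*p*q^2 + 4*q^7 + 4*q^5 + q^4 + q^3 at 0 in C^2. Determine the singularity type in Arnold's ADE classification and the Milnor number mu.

Type D5, Milnor number mu = 5.

The Hessian of f at 0 is [[0, 0], [0, 0]] with rank 0, so corank 2. A Groebner basis of the Jacobian ideal J(f) in C{p,q} is {p^3 - p^2/4 + q^2/4, p^2/4 + q^3 - q^2/4, p*q + q^2}; counting standard monomials gives mu = 5. Corank 2; j^3 = q*(p + q)^2 has shape L^2 M (L != M), so D-series; mu = 5 gives D_5.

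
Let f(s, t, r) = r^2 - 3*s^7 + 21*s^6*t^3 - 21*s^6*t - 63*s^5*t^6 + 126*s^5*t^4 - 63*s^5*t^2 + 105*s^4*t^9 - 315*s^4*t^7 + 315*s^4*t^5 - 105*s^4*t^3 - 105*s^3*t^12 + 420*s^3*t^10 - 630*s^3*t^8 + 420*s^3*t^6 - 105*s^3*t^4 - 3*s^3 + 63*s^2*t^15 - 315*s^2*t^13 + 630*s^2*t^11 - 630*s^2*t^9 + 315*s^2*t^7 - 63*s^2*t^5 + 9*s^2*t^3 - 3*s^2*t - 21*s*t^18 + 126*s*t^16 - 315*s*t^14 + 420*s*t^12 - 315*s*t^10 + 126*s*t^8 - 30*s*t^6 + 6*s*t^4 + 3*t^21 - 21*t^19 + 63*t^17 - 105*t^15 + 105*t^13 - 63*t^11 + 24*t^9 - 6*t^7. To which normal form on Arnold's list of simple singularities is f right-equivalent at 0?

The Hessian of f at 0 has rank 1. Corank 2; j^3 = -3*s^2*(s + t) has shape L^2 M (L != M), so D-series; mu = 8 gives D_8.

D8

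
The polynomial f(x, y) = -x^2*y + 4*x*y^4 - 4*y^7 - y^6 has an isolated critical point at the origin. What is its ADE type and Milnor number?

Type D7, Milnor number mu = 7.

The Hessian of f at 0 has rank 0. Corank 2; j^3 = -x^2*y has shape L^2 M (L != M), so D-series; mu = 7 gives D_7.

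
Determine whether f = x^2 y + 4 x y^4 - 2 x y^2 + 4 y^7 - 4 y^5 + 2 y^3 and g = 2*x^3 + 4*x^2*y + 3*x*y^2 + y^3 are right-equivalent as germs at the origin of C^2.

Yes.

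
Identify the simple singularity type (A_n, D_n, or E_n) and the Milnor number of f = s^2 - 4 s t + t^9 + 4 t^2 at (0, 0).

Type A8, Milnor number mu = 8.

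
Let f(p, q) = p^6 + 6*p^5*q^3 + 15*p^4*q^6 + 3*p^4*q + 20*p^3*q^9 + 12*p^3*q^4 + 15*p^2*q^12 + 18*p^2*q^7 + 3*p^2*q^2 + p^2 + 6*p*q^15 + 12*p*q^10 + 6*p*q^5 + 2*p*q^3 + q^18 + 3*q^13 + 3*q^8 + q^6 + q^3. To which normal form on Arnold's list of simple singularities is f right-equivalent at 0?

A_2

The Hessian of f at 0 has rank 1. Corank 1: A-series; mu = 2 gives A_2.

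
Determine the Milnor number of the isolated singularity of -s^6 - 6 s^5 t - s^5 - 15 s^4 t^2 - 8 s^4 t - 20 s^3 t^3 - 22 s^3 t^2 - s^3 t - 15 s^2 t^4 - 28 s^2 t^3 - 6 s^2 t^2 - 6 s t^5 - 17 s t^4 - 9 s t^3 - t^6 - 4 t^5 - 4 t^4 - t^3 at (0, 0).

The Hessian of f at 0 has rank 0. Corank 2; j^3 = -t^3 is a perfect cube, so E-series; the 4-jet and mu = 7 give E_7.

7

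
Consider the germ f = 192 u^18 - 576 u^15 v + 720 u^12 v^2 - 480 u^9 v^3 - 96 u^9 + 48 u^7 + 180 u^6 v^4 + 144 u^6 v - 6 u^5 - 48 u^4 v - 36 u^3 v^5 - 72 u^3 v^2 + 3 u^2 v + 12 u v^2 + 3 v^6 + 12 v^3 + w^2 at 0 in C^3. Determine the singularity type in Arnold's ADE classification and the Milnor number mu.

Type D_7, Milnor number mu = 7.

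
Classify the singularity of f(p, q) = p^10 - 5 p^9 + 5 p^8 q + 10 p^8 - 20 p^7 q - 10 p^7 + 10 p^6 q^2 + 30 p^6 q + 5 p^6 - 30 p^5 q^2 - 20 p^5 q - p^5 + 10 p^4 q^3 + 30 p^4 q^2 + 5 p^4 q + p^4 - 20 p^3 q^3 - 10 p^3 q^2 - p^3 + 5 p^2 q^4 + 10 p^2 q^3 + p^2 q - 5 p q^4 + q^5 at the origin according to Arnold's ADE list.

D_{6}

The Hessian of f at 0 has rank 0. Corank 2; j^3 = -p^2*(p - q) has shape L^2 M (L != M), so D-series; mu = 6 gives D_6.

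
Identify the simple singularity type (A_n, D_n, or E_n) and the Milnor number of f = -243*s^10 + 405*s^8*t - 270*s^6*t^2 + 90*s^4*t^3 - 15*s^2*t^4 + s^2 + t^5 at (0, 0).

Type A_{4}, Milnor number mu = 4.

The Hessian of f at 0 is [[2, 0], [0, 0]] with rank 1, so corank 1. A Groebner basis of the Jacobian ideal J(f) in C{s,t} is {t^4, s}; counting standard monomials gives mu = 4. Corank 1: A-series; mu = 4 gives A_4.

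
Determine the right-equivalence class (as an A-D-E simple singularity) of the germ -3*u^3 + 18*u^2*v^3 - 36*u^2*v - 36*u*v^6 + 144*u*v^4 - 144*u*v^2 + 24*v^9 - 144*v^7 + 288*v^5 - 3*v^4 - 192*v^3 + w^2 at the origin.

The Hessian of f at 0 is [[0, 0, 0], [0, 0, 0], [0, 0, 2]] with rank 1, so corank 2. A Groebner basis of the Jacobian ideal J(f) in C{u,v,w} is {v^3, u^2 + 8*u*v + 16*v^2, w}; counting standard monomials gives mu = 6. Corank 2; j^3 = -3*(u + 4*v)^3 is a perfect cube, so E-series; the 4-jet and mu = 6 give E_6.

E6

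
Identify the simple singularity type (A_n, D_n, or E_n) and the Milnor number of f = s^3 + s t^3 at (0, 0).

Type E7, Milnor number mu = 7.

The Hessian of f at 0 is [[0, 0], [0, 0]] with rank 0, so corank 2. A Groebner basis of the Jacobian ideal J(f) in C{s,t} is {s^3, s*t^2, 3*s^2 + t^3}; counting standard monomials gives mu = 7. Corank 2; j^3 = s^3 is a perfect cube, so E-series; the 4-jet and mu = 7 give E_7.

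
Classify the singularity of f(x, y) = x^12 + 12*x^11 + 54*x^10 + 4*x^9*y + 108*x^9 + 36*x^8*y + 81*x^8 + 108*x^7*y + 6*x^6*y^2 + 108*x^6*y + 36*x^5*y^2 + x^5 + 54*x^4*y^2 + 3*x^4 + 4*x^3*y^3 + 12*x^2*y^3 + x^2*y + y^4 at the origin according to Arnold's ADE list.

The Hessian of f at 0 is [[0, 0], [0, 0]] with rank 0, so corank 2. A Groebner basis of the Jacobian ideal J(f) in C{x,y} is {x^3, x^2/4 + y^3, x*y}; counting standard monomials gives mu = 5. Corank 2; j^3 = x^2*y has shape L^2 M (L != M), so D-series; mu = 5 gives D_5.

D5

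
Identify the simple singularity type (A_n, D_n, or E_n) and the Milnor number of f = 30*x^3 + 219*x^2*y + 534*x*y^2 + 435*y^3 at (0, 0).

Type D_4, Milnor number mu = 4.

The Hessian of f at 0 is [[0, 0], [0, 0]] with rank 0, so corank 2. A Groebner basis of the Jacobian ideal J(f) in C{x,y} is {y^3, x^2 - 71*y^2/11, x*y + 28*y^2/11}; counting standard monomials gives mu = 4. Corank 2; j^3 = 3*(2*x + 5*y)*(5*x^2 + 24*x*y + 29*y^2) splits into three distinct lines over C (the quadratic factor has nonzero discriminant), so D_4.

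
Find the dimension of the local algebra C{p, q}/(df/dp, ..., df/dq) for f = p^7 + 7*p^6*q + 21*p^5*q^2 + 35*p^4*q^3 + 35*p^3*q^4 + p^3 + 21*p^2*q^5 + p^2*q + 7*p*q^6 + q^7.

The Hessian of f at 0 has rank 0. Corank 2; j^3 = p^2*(p + q) has shape L^2 M (L != M), so D-series; mu = 8 gives D_8.

8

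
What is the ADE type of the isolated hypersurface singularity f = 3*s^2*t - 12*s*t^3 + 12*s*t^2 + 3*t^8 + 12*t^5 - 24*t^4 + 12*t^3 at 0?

D_{9}

The Hessian of f at 0 has rank 0. Corank 2; j^3 = 3*t*(s + 2*t)^2 has shape L^2 M (L != M), so D-series; mu = 9 gives D_9.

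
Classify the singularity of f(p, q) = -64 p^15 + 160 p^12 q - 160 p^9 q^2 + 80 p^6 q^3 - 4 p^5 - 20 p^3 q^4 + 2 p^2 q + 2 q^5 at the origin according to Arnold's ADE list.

D_{6}

The Hessian of f at 0 has rank 0. Corank 2; j^3 = 2*p^2*q has shape L^2 M (L != M), so D-series; mu = 6 gives D_6.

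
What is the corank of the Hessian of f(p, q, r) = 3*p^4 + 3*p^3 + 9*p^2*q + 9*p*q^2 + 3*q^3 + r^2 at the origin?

2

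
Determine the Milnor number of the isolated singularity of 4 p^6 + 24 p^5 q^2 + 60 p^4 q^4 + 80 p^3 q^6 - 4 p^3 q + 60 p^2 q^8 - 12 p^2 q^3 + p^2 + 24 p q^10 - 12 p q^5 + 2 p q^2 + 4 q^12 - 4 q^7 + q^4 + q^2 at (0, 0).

1

The Hessian of f at 0 is [[2, 0], [0, 2]] with rank 2, so corank 0. A Groebner basis of the Jacobian ideal J(f) in C{p,q} is {p, q}; counting standard monomials gives mu = 1. Corank 0: nondegenerate Morse point, so A_1.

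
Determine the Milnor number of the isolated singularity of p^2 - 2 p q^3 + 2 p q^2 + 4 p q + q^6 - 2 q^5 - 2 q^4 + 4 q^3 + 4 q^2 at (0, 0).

The Hessian of f at 0 has rank 1. Corank 1: A-series; mu = 3 gives A_3.

3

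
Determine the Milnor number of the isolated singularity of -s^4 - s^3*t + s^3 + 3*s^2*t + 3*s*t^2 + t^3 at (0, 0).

7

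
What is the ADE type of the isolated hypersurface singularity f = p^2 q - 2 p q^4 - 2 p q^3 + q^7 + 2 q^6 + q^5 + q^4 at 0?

D_5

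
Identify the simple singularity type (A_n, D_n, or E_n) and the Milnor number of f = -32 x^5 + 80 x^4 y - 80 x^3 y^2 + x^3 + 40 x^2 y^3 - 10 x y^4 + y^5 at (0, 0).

Type E_{8}, Milnor number mu = 8.

The Hessian of f at 0 has rank 0. Corank 2; j^3 = x^3 is a perfect cube, so E-series; the 5-jet and mu = 8 give E_8.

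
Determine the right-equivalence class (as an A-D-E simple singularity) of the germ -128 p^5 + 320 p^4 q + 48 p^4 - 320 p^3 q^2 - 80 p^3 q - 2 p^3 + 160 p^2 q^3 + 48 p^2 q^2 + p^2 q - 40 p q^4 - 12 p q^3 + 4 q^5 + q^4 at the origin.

The Hessian of f at 0 is [[0, 0], [0, 0]] with rank 0, so corank 2. A Groebner basis of the Jacobian ideal J(f) in C{p,q} is {p*q^2, p*q/6 + q^3, p^2 - 2*p*q/3}; counting standard monomials gives mu = 5. Corank 2; j^3 = -p^2*(2*p - q) has shape L^2 M (L != M), so D-series; mu = 5 gives D_5.

D_{5}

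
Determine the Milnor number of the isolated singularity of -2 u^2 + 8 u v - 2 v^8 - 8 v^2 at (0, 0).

7

The Hessian of f at 0 has rank 1. Corank 1: A-series; mu = 7 gives A_7.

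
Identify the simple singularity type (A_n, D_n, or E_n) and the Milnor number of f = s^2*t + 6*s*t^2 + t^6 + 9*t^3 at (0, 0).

Type D_7, Milnor number mu = 7.

The Hessian of f at 0 has rank 0. Corank 2; j^3 = t*(s + 3*t)^2 has shape L^2 M (L != M), so D-series; mu = 7 gives D_7.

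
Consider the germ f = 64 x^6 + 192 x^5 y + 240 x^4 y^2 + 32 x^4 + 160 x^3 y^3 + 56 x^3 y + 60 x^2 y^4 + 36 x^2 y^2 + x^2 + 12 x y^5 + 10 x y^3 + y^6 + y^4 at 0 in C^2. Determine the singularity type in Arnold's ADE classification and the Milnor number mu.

Type A_3, Milnor number mu = 3.

The Hessian of f at 0 is [[2, 0], [0, 0]] with rank 1, so corank 1. A Groebner basis of the Jacobian ideal J(f) in C{x,y} is {y^3, x}; counting standard monomials gives mu = 3. Corank 1: A-series; mu = 3 gives A_3.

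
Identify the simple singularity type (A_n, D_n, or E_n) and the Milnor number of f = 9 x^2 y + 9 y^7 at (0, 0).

The Hessian of f at 0 has rank 0. Corank 2; j^3 = 9*x^2*y has shape L^2 M (L != M), so D-series; mu = 8 gives D_8.

Type D8, Milnor number mu = 8.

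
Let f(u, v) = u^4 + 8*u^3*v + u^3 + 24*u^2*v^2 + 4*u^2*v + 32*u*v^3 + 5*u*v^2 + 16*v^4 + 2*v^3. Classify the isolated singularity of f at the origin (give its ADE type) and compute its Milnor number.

Type D_{5}, Milnor number mu = 5.

The Hessian of f at 0 has rank 0. Corank 2; j^3 = (u + v)^2*(u + 2*v) has shape L^2 M (L != M), so D-series; mu = 5 gives D_5.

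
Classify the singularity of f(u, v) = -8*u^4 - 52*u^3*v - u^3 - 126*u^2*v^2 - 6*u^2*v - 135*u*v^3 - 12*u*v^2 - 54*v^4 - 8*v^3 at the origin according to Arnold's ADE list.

The Hessian of f at 0 has rank 0. Corank 2; j^3 = -(u + 2*v)^3 is a perfect cube, so E-series; the 4-jet and mu = 7 give E_7.

E7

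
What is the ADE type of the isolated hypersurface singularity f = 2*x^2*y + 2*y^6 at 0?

The Hessian of f at 0 has rank 0. Corank 2; j^3 = 2*x^2*y has shape L^2 M (L != M), so D-series; mu = 7 gives D_7.

D_{7}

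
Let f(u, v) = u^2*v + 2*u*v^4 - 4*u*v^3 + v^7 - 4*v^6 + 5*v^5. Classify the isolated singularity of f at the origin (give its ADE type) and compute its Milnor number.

Type D6, Milnor number mu = 6.

The Hessian of f at 0 is [[0, 0], [0, 0]] with rank 0, so corank 2. A Groebner basis of the Jacobian ideal J(f) in C{u,v} is {u^3, u^2*v, 2*u^2 + u*v^2, u^2/2 - u*v/2 + v^3}; counting standard monomials gives mu = 6. Corank 2; j^3 = u^2*v has shape L^2 M (L != M), so D-series; mu = 6 gives D_6.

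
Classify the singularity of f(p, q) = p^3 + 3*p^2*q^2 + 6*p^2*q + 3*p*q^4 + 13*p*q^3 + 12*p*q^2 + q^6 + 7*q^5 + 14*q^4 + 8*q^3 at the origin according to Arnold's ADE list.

E_7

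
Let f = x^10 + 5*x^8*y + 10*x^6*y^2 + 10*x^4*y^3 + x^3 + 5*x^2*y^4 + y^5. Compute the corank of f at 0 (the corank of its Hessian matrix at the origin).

2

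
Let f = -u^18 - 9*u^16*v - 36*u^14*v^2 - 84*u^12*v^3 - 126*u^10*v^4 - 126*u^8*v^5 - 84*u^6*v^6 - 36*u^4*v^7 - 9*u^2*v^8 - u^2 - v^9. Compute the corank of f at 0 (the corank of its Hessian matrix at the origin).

1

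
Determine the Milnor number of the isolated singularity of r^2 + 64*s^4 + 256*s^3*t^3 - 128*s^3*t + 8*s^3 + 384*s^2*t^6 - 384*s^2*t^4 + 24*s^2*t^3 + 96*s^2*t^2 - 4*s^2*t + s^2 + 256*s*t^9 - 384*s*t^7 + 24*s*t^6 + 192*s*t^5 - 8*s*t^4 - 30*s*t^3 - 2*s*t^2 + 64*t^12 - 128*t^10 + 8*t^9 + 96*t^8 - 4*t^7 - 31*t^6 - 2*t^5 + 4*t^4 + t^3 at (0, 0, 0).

2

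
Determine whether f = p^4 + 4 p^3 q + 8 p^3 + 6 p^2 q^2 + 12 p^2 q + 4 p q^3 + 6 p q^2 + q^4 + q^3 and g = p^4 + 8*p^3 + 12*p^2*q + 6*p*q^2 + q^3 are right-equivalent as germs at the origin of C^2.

Yes.

The Hessian of f at 0 has rank 0. Corank 2; j^3 = (2*p + q)^3 is a perfect cube, so E-series; the 4-jet and mu = 6 give E_6. The Hessian of g at 0 has rank 0. Corank 2; j^3 = (2*p + q)^3 is a perfect cube, so E-series; the 4-jet and mu = 6 give E_6. Both have type E_6, hence right-equivalent.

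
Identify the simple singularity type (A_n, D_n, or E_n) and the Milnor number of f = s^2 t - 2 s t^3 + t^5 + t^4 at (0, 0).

The Hessian of f at 0 has rank 0. Corank 2; j^3 = s^2*t has shape L^2 M (L != M), so D-series; mu = 5 gives D_5.

Type D5, Milnor number mu = 5.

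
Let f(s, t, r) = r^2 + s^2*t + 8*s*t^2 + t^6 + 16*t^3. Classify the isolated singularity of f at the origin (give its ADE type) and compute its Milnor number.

Type D_{7}, Milnor number mu = 7.

The Hessian of f at 0 is [[0, 0, 0], [0, 0, 0], [0, 0, 2]] with rank 1, so corank 2. A Groebner basis of the Jacobian ideal J(f) in C{s,t,r} is {s^2/6 + t^5 - 8*t^2/3, s^3 + 64*t^3, s*t + 4*t^2, r}; counting standard monomials gives mu = 7. Corank 2; j^3 = t*(s + 4*t)^2 has shape L^2 M (L != M), so D-series; mu = 7 gives D_7.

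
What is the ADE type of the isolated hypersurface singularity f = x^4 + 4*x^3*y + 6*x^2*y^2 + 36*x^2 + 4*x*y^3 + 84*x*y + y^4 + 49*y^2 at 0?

A_{3}

The Hessian of f at 0 has rank 1. Corank 1: A-series; mu = 3 gives A_3.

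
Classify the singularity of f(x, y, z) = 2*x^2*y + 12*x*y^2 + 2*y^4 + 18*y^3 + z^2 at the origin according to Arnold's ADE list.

The Hessian of f at 0 is [[0, 0, 0], [0, 0, 0], [0, 0, 2]] with rank 1, so corank 2. A Groebner basis of the Jacobian ideal J(f) in C{x,y,z} is {x^3 - 27*x^2/4 + 243*y^2/4, x^2/4 + y^3 - 9*y^2/4, x*y + 3*y^2, z}; counting standard monomials gives mu = 5. Corank 2; j^3 = 2*y*(x + 3*y)^2 has shape L^2 M (L != M), so D-series; mu = 5 gives D_5.

D5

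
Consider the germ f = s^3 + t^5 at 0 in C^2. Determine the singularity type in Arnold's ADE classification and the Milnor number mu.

The Hessian of f at 0 is [[0, 0], [0, 0]] with rank 0, so corank 2. A Groebner basis of the Jacobian ideal J(f) in C{s,t} is {t^4, s^2}; counting standard monomials gives mu = 8. Corank 2; j^3 = s^3 is a perfect cube, so E-series; the 5-jet and mu = 8 give E_8.

Type E_{8}, Milnor number mu = 8.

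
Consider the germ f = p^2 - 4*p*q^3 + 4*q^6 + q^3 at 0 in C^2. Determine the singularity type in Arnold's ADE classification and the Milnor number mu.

The Hessian of f at 0 is [[2, 0], [0, 0]] with rank 1, so corank 1. A Groebner basis of the Jacobian ideal J(f) in C{p,q} is {q^2, p}; counting standard monomials gives mu = 2. Corank 1: A-series; mu = 2 gives A_2.

Type A_2, Milnor number mu = 2.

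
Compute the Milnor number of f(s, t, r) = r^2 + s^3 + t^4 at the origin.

The Hessian of f at 0 has rank 1. Corank 2; j^3 = s^3 is a perfect cube, so E-series; the 4-jet and mu = 6 give E_6.

6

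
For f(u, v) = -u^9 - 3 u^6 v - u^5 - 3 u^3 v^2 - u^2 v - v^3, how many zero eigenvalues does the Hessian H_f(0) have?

2

Hessian at 0 has rank 0.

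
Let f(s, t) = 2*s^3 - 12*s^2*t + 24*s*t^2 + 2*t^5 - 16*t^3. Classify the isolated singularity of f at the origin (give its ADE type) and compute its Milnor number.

The Hessian of f at 0 has rank 0. Corank 2; j^3 = 2*(s - 2*t)^3 is a perfect cube, so E-series; the 5-jet and mu = 8 give E_8.

Type E_{8}, Milnor number mu = 8.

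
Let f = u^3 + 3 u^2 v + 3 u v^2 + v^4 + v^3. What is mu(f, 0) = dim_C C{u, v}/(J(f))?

6

The Hessian of f at 0 has rank 0. Corank 2; j^3 = (u + v)^3 is a perfect cube, so E-series; the 4-jet and mu = 6 give E_6.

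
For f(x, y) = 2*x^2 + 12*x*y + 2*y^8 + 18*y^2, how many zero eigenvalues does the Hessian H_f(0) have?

1

Hessian at 0 has rank 1.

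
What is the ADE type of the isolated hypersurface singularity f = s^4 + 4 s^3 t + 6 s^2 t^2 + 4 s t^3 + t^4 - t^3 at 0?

The Hessian of f at 0 has rank 0. Corank 2; j^3 = -t^3 is a perfect cube, so E-series; the 4-jet and mu = 6 give E_6.

E6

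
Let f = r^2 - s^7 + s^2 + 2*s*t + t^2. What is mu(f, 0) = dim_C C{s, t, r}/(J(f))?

The Hessian of f at 0 has rank 2. Corank 1: A-series; mu = 6 gives A_6.

6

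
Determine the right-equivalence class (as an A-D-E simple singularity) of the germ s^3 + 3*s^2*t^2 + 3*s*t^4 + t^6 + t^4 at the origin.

The Hessian of f at 0 is [[0, 0], [0, 0]] with rank 0, so corank 2. A Groebner basis of the Jacobian ideal J(f) in C{s,t} is {s^3, s^2*t, s^2/2 + s*t^2, t^3}; counting standard monomials gives mu = 6. Corank 2; j^3 = s^3 is a perfect cube, so E-series; the 4-jet and mu = 6 give E_6.

E6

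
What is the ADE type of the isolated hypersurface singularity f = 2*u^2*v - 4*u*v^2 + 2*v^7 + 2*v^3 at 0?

D8

The Hessian of f at 0 has rank 0. Corank 2; j^3 = 2*v*(u - v)^2 has shape L^2 M (L != M), so D-series; mu = 8 gives D_8.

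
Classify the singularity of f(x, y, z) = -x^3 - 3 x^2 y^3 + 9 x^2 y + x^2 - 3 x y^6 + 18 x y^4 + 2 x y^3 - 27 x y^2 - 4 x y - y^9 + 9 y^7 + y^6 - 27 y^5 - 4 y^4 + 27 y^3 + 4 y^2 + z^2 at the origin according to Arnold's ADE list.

The Hessian of f at 0 is [[2, -4, 0], [-4, 8, 0], [0, 0, 2]] with rank 2, so corank 1. A Groebner basis of the Jacobian ideal J(f) in C{x,y,z} is {y^2, x - 2*y, z}; counting standard monomials gives mu = 2. Corank 1: A-series; mu = 2 gives A_2.

A_{2}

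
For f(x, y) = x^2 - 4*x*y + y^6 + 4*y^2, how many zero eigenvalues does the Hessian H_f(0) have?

Hessian at 0 has rank 1.

1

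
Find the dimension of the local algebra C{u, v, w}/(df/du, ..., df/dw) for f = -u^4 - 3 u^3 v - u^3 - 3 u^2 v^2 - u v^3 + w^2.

7

The Hessian of f at 0 has rank 1. Corank 2; j^3 = -u^3 is a perfect cube, so E-series; the 4-jet and mu = 7 give E_7.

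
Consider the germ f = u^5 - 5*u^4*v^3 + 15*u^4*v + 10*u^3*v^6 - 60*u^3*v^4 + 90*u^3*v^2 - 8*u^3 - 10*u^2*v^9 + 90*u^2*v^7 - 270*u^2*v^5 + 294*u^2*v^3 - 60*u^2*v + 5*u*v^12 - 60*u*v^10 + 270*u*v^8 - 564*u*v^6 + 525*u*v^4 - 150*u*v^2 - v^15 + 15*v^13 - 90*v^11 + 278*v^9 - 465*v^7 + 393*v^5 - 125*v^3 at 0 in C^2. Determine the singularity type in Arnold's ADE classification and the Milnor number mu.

Type E_{8}, Milnor number mu = 8.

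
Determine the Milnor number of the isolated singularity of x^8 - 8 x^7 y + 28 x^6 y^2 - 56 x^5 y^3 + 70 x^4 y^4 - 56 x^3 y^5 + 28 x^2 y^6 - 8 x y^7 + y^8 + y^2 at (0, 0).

The Hessian of f at 0 has rank 1. Corank 1: A-series; mu = 7 gives A_7.

7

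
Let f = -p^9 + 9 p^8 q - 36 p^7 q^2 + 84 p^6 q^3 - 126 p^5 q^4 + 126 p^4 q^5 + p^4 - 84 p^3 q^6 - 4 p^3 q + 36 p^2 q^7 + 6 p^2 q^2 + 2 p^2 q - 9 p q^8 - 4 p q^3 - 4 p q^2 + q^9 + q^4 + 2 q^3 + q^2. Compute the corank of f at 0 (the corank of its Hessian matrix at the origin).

Hessian at 0 has rank 1.

1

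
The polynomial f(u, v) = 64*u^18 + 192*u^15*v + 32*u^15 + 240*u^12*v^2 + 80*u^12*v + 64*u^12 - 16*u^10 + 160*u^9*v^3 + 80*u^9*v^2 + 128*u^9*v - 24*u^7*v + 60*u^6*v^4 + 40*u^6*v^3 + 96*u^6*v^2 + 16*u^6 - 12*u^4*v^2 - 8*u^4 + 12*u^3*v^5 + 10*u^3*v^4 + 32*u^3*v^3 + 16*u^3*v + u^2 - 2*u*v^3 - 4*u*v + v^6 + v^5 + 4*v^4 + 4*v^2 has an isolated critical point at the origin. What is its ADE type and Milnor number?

Type A_4, Milnor number mu = 4.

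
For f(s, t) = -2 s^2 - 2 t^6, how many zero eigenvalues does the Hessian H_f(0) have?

Hessian at 0 has rank 1.

1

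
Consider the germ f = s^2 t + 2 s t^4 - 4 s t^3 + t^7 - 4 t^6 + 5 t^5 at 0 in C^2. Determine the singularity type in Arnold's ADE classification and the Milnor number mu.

Type D_6, Milnor number mu = 6.

The Hessian of f at 0 is [[0, 0], [0, 0]] with rank 0, so corank 2. A Groebner basis of the Jacobian ideal J(f) in C{s,t} is {s^3, s^2*t, 2*s^2 + s*t^2, s^2/2 - s*t/2 + t^3}; counting standard monomials gives mu = 6. Corank 2; j^3 = s^2*t has shape L^2 M (L != M), so D-series; mu = 6 gives D_6.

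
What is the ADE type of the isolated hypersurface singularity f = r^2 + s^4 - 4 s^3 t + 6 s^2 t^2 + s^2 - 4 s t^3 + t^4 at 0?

The Hessian of f at 0 has rank 2. Corank 1: A-series; mu = 3 gives A_3.

A3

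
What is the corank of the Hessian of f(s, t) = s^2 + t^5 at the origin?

Hessian at 0 has rank 1.

1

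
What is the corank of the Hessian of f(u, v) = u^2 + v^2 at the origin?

0

Hessian at 0 has rank 2.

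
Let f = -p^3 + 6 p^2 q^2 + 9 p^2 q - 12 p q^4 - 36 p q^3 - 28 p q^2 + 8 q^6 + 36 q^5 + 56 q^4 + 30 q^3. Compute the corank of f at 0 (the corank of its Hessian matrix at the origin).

2

Hessian at 0 has rank 0.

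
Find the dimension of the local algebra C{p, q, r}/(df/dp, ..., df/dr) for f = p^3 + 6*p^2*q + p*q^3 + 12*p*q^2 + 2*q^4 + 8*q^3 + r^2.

7

The Hessian of f at 0 is [[0, 0, 0], [0, 0, 0], [0, 0, 2]] with rank 1, so corank 2. A Groebner basis of the Jacobian ideal J(f) in C{p,q,r} is {p^3 + 6*p^2*q + 48*p^2 + 192*p*q + 192*q^2, -6*p^2 + p*q^2 - 24*p*q - 24*q^2, 3*p^2 + 12*p*q + q^3 + 12*q^2, r}; counting standard monomials gives mu = 7. Corank 2; j^3 = (p + 2*q)^3 is a perfect cube, so E-series; the 4-jet and mu = 7 give E_7.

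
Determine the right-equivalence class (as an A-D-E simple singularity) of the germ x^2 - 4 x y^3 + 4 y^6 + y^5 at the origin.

A_{4}

The Hessian of f at 0 has rank 1. Corank 1: A-series; mu = 4 gives A_4.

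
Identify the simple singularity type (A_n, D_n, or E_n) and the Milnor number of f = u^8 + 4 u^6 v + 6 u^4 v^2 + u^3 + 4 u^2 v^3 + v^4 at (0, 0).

Type E6, Milnor number mu = 6.

The Hessian of f at 0 is [[0, 0], [0, 0]] with rank 0, so corank 2. A Groebner basis of the Jacobian ideal J(f) in C{u,v} is {v^3, u^2}; counting standard monomials gives mu = 6. Corank 2; j^3 = u^3 is a perfect cube, so E-series; the 4-jet and mu = 6 give E_6.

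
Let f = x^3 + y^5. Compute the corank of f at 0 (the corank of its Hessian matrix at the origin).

The Hessian at 0 is [[0, 0], [0, 0]] of rank 0; hence corank 2.

2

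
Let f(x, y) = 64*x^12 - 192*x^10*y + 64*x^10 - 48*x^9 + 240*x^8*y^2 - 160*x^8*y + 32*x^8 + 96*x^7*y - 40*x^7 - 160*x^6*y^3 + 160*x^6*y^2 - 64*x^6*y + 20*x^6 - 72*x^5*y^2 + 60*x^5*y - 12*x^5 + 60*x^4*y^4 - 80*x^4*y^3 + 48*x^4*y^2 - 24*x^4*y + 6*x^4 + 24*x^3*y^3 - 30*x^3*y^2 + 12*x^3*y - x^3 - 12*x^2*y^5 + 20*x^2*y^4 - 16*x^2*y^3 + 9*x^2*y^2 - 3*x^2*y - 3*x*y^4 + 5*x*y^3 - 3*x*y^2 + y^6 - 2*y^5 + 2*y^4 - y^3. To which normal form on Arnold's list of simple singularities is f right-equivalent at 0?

E7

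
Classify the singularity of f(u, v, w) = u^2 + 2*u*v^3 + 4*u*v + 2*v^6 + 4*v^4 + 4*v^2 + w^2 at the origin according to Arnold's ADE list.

A_{5}

The Hessian of f at 0 is [[2, 4, 0], [4, 8, 0], [0, 0, 2]] with rank 2, so corank 1. A Groebner basis of the Jacobian ideal J(f) in C{u,v,w} is {u*v^2 - 2*u - 4*v, u + v^3 + 2*v, u^2 + 4*u*v + 4*v^2, w}; counting standard monomials gives mu = 5. Corank 1: A-series; mu = 5 gives A_5.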